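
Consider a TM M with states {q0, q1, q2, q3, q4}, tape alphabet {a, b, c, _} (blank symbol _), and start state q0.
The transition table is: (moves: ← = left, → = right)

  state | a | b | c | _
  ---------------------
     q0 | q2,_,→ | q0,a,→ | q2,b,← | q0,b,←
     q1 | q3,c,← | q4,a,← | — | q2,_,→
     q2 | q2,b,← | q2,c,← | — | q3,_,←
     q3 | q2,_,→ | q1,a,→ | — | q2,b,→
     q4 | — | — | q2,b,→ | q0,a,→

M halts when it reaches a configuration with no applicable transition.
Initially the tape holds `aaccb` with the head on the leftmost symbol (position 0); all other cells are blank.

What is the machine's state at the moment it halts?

q2

state=q0 head=0 tape=_[a]accb   (q0,a)→(q2,_,→)
state=q2 head=1 tape=__[a]ccb   (q2,a)→(q2,b,←)
state=q2 head=0 tape=_[_]bccb   (q2,_)→(q3,_,←)
state=q3 head=-1 tape=[_]_bccb   (q3,_)→(q2,b,→)
state=q2 head=0 tape=b[_]bccb   (q2,_)→(q3,_,←)
state=q3 head=-1 tape=[b]_bccb   (q3,b)→(q1,a,→)
state=q1 head=0 tape=a[_]bccb   (q1,_)→(q2,_,→)
state=q2 head=1 tape=a_[b]ccb   (q2,b)→(q2,c,←)
state=q2 head=0 tape=a[_]cccb   (q2,_)→(q3,_,←)
state=q3 head=-1 tape=[a]_cccb   (q3,a)→(q2,_,→)
state=q2 head=0 tape=_[_]cccb   (q2,_)→(q3,_,←)
state=q3 head=-1 tape=[_]_cccb   (q3,_)→(q2,b,→)
state=q2 head=0 tape=b[_]cccb   (q2,_)→(q3,_,←)
state=q3 head=-1 tape=[b]_cccb   (q3,b)→(q1,a,→)
state=q1 head=0 tape=a[_]cccb   (q1,_)→(q2,_,→)
state=q2 head=1 tape=a_[c]ccb
No transition is defined for (q2, c); M halts in state q2.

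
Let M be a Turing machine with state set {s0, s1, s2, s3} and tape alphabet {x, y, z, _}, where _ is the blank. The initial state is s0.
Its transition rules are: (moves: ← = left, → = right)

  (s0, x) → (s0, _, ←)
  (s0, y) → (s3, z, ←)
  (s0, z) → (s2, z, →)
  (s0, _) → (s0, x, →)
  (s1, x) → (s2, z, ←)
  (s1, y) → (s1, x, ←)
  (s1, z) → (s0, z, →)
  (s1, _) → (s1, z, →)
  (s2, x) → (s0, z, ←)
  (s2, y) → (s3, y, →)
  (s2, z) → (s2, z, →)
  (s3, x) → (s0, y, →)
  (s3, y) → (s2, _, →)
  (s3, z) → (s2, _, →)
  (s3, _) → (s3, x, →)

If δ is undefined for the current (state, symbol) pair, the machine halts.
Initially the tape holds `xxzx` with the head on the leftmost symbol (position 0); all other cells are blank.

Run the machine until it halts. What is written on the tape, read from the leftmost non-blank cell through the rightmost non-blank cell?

state=s0 head=0 tape=__[x]xzx_   (s0,x)→(s0,_,←)
state=s0 head=-1 tape=_[_]_xzx_   (s0,_)→(s0,x,→)
state=s0 head=0 tape=_x[_]xzx_   (s0,_)→(s0,x,→)
state=s0 head=1 tape=_xx[x]zx_   (s0,x)→(s0,_,←)
state=s0 head=0 tape=_x[x]_zx_   (s0,x)→(s0,_,←)
state=s0 head=-1 tape=_[x]__zx_   (s0,x)→(s0,_,←)
state=s0 head=-2 tape=[_]___zx_   (s0,_)→(s0,x,→)
state=s0 head=-1 tape=x[_]__zx_   (s0,_)→(s0,x,→)
state=s0 head=0 tape=xx[_]_zx_   (s0,_)→(s0,x,→)
state=s0 head=1 tape=xxx[_]zx_   (s0,_)→(s0,x,→)
state=s0 head=2 tape=xxxx[z]x_   (s0,z)→(s2,z,→)
state=s2 head=3 tape=xxxxz[x]_   (s2,x)→(s0,z,←)
state=s0 head=2 tape=xxxx[z]z_   (s0,z)→(s2,z,→)
state=s2 head=3 tape=xxxxz[z]_   (s2,z)→(s2,z,→)
state=s2 head=4 tape=xxxxzz[_]
The non-blank tape span at halt is xxxxzz.

xxxxzz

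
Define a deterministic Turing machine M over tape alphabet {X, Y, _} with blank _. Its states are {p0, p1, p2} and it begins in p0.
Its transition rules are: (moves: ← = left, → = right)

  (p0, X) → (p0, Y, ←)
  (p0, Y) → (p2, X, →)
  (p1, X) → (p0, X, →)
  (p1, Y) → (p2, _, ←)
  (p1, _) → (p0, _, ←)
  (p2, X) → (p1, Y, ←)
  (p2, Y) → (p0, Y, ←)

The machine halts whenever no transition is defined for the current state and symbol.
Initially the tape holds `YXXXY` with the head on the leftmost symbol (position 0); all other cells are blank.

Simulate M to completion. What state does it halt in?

p0

state=p0 head=0 tape=_[Y]XXXY   (p0,Y)→(p2,X,→)
state=p2 head=1 tape=_X[X]XXY   (p2,X)→(p1,Y,←)
state=p1 head=0 tape=_[X]YXXY   (p1,X)→(p0,X,→)
state=p0 head=1 tape=_X[Y]XXY   (p0,Y)→(p2,X,→)
state=p2 head=2 tape=_XX[X]XY   (p2,X)→(p1,Y,←)
state=p1 head=1 tape=_X[X]YXY   (p1,X)→(p0,X,→)
state=p0 head=2 tape=_XX[Y]XY   (p0,Y)→(p2,X,→)
state=p2 head=3 tape=_XXX[X]Y   (p2,X)→(p1,Y,←)
state=p1 head=2 tape=_XX[X]YY   (p1,X)→(p0,X,→)
state=p0 head=3 tape=_XXX[Y]Y   (p0,Y)→(p2,X,→)
state=p2 head=4 tape=_XXXX[Y]   (p2,Y)→(p0,Y,←)
state=p0 head=3 tape=_XXX[X]Y   (p0,X)→(p0,Y,←)
state=p0 head=2 tape=_XX[X]YY   (p0,X)→(p0,Y,←)
state=p0 head=1 tape=_X[X]YYY   (p0,X)→(p0,Y,←)
state=p0 head=0 tape=_[X]YYYY   (p0,X)→(p0,Y,←)
state=p0 head=-1 tape=[_]YYYYY
No transition is defined for (p0, _); M halts in state p0.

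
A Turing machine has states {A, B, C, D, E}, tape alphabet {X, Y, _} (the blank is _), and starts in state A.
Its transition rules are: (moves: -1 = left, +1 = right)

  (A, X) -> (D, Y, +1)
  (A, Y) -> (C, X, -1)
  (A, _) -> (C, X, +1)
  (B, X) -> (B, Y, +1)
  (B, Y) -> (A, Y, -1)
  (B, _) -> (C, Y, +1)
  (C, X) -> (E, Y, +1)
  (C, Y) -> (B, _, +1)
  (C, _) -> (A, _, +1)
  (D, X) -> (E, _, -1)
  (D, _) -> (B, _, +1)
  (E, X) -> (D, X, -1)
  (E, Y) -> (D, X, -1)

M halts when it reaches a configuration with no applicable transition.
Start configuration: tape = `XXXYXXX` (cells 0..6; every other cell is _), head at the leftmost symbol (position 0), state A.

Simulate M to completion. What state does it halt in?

state=A head=0 tape=_[X]XXYXXX   (A,X)→(D,Y,+1)
state=D head=1 tape=_Y[X]XYXXX   (D,X)→(E,_,-1)
state=E head=0 tape=_[Y]_XYXXX   (E,Y)→(D,X,-1)
state=D head=-1 tape=[_]X_XYXXX   (D,_)→(B,_,+1)
state=B head=0 tape=_[X]_XYXXX   (B,X)→(B,Y,+1)
state=B head=1 tape=_Y[_]XYXXX   (B,_)→(C,Y,+1)
state=C head=2 tape=_YY[X]YXXX   (C,X)→(E,Y,+1)
state=E head=3 tape=_YYY[Y]XXX   (E,Y)→(D,X,-1)
state=D head=2 tape=_YY[Y]XXXX
No transition is defined for (D, Y); M halts in state D.

D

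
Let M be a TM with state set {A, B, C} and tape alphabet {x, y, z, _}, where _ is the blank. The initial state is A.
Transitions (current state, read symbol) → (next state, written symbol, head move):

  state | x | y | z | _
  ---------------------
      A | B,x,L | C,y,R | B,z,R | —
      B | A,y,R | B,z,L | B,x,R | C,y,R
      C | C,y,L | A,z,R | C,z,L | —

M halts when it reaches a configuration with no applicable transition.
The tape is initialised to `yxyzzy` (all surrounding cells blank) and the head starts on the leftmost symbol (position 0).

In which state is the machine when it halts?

A | [y]xyzzy__   read y → write y, move R, go to C
C | y[x]yzzy__   read x → write y, move L, go to C
C | [y]yyzzy__   read y → write z, move R, go to A
A | z[y]yzzy__   read y → write y, move R, go to C
C | zy[y]zzy__   read y → write z, move R, go to A
A | zyz[z]zy__   read z → write z, move R, go to B
B | zyzz[z]y__   read z → write x, move R, go to B
B | zyzzx[y]__   read y → write z, move L, go to B
B | zyzz[x]z__   read x → write y, move R, go to A
A | zyzzy[z]__   read z → write z, move R, go to B
B | zyzzyz[_]_   read _ → write y, move R, go to C
C | zyzzyzy[_]
No transition is defined for (C, _); M halts in state C.

C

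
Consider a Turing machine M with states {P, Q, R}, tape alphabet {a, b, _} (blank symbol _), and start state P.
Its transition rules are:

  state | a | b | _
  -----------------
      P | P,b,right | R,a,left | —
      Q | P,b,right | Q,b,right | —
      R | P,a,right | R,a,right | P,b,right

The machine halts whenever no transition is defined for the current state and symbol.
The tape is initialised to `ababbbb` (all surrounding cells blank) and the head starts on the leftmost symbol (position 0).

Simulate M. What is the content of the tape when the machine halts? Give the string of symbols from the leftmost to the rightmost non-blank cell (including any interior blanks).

aaaaaab

state=P head=0 tape=[a]babbbb_   (P,a)→(P,b,right)
state=P head=1 tape=b[b]abbbb_   (P,b)→(R,a,left)
state=R head=0 tape=[b]aabbbb_   (R,b)→(R,a,right)
state=R head=1 tape=a[a]abbbb_   (R,a)→(P,a,right)
state=P head=2 tape=aa[a]bbbb_   (P,a)→(P,b,right)
state=P head=3 tape=aab[b]bbb_   (P,b)→(R,a,left)
state=R head=2 tape=aa[b]abbb_   (R,b)→(R,a,right)
state=R head=3 tape=aaa[a]bbb_   (R,a)→(P,a,right)
state=P head=4 tape=aaaa[b]bb_   (P,b)→(R,a,left)
state=R head=3 tape=aaa[a]abb_   (R,a)→(P,a,right)
state=P head=4 tape=aaaa[a]bb_   (P,a)→(P,b,right)
state=P head=5 tape=aaaab[b]b_   (P,b)→(R,a,left)
state=R head=4 tape=aaaa[b]ab_   (R,b)→(R,a,right)
state=R head=5 tape=aaaaa[a]b_   (R,a)→(P,a,right)
state=P head=6 tape=aaaaaa[b]_   (P,b)→(R,a,left)
state=R head=5 tape=aaaaa[a]a_   (R,a)→(P,a,right)
state=P head=6 tape=aaaaaa[a]_   (P,a)→(P,b,right)
state=P head=7 tape=aaaaaab[_]
The non-blank tape span at halt is aaaaaab.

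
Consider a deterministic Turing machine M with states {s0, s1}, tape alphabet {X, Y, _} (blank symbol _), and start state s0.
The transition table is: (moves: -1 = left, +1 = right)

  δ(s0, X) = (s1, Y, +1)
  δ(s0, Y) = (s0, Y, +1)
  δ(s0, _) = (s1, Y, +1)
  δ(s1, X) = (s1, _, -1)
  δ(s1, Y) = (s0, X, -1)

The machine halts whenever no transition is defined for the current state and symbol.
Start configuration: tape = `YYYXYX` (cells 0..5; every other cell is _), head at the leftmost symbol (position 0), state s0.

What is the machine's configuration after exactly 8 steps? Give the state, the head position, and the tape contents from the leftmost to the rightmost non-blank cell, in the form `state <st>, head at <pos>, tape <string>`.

state s1, head at 4, tape YYYYY

state=s0 head=0 tape=[Y]YYXYX   (s0,Y)→(s0,Y,+1)
state=s0 head=1 tape=Y[Y]YXYX   (s0,Y)→(s0,Y,+1)
state=s0 head=2 tape=YY[Y]XYX   (s0,Y)→(s0,Y,+1)
state=s0 head=3 tape=YYY[X]YX   (s0,X)→(s1,Y,+1)
state=s1 head=4 tape=YYYY[Y]X   (s1,Y)→(s0,X,-1)
state=s0 head=3 tape=YYY[Y]XX   (s0,Y)→(s0,Y,+1)
state=s0 head=4 tape=YYYY[X]X   (s0,X)→(s1,Y,+1)
state=s1 head=5 tape=YYYYY[X]   (s1,X)→(s1,_,-1)
state=s1 head=4 tape=YYYY[Y]_
After 8 steps: state s1, head at 4, tape YYYYY.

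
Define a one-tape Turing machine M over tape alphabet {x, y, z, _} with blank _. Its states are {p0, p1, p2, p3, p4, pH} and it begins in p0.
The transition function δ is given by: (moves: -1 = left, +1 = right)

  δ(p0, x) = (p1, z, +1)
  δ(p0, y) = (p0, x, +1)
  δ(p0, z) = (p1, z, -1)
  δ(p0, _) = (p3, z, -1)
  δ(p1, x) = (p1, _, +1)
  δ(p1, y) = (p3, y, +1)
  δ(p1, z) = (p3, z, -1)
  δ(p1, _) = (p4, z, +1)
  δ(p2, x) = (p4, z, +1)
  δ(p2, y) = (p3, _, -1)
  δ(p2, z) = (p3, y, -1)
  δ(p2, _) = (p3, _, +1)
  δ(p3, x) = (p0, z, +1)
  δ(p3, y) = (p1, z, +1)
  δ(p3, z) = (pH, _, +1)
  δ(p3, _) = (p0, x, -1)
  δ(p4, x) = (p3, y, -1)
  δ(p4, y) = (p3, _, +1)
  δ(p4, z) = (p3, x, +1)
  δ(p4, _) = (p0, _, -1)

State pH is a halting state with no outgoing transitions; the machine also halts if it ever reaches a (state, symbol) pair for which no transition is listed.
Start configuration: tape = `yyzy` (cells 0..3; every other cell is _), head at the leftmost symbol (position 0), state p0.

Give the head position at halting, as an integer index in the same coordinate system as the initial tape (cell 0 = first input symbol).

state=p0 head=0 tape=_[y]yzy   (p0,y)→(p0,x,+1)
state=p0 head=1 tape=_x[y]zy   (p0,y)→(p0,x,+1)
state=p0 head=2 tape=_xx[z]y   (p0,z)→(p1,z,-1)
state=p1 head=1 tape=_x[x]zy   (p1,x)→(p1,_,+1)
state=p1 head=2 tape=_x_[z]y   (p1,z)→(p3,z,-1)
state=p3 head=1 tape=_x[_]zy   (p3,_)→(p0,x,-1)
state=p0 head=0 tape=_[x]xzy   (p0,x)→(p1,z,+1)
state=p1 head=1 tape=_z[x]zy   (p1,x)→(p1,_,+1)
state=p1 head=2 tape=_z_[z]y   (p1,z)→(p3,z,-1)
state=p3 head=1 tape=_z[_]zy   (p3,_)→(p0,x,-1)
state=p0 head=0 tape=_[z]xzy   (p0,z)→(p1,z,-1)
state=p1 head=-1 tape=[_]zxzy   (p1,_)→(p4,z,+1)
state=p4 head=0 tape=z[z]xzy   (p4,z)→(p3,x,+1)
state=p3 head=1 tape=zx[x]zy   (p3,x)→(p0,z,+1)
state=p0 head=2 tape=zxz[z]y   (p0,z)→(p1,z,-1)
state=p1 head=1 tape=zx[z]zy   (p1,z)→(p3,z,-1)
state=p3 head=0 tape=z[x]zzy   (p3,x)→(p0,z,+1)
state=p0 head=1 tape=zz[z]zy   (p0,z)→(p1,z,-1)
state=p1 head=0 tape=z[z]zzy   (p1,z)→(p3,z,-1)
state=p3 head=-1 tape=[z]zzzy   (p3,z)→(pH,_,+1)
state=pH head=0 tape=_[z]zzy
At halt the head is at cell 0.

0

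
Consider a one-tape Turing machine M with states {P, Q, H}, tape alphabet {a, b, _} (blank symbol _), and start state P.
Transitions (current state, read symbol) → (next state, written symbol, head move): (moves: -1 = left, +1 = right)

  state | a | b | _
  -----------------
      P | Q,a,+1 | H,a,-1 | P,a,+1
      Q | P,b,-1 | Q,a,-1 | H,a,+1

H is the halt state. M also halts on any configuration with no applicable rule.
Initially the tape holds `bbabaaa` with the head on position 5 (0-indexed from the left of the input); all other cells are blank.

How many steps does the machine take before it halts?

state=P head=5 tape=bbaba[a]a   (P,a)→(Q,a,+1)
state=Q head=6 tape=bbabaa[a]   (Q,a)→(P,b,-1)
state=P head=5 tape=bbaba[a]b   (P,a)→(Q,a,+1)
state=Q head=6 tape=bbabaa[b]   (Q,b)→(Q,a,-1)
state=Q head=5 tape=bbaba[a]a   (Q,a)→(P,b,-1)
state=P head=4 tape=bbab[a]ba   (P,a)→(Q,a,+1)
state=Q head=5 tape=bbaba[b]a   (Q,b)→(Q,a,-1)
state=Q head=4 tape=bbab[a]aa   (Q,a)→(P,b,-1)
state=P head=3 tape=bba[b]baa   (P,b)→(H,a,-1)
state=H head=2 tape=bb[a]abaa
M halts after 9 transitions.

9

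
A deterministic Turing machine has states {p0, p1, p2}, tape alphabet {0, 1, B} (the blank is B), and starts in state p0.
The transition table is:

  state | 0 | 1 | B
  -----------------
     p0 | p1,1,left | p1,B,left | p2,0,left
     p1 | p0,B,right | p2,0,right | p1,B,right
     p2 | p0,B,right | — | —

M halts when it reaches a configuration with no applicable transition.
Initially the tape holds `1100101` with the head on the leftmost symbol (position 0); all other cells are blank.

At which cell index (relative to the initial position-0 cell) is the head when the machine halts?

4

p0 | B[1]100101   read 1 → write B, move left, go to p1
p1 | [B]B100101   read B → write B, move right, go to p1
p1 | B[B]100101   read B → write B, move right, go to p1
p1 | BB[1]00101   read 1 → write 0, move right, go to p2
p2 | BB0[0]0101   read 0 → write B, move right, go to p0
p0 | BB0B[0]101   read 0 → write 1, move left, go to p1
p1 | BB0[B]1101   read B → write B, move right, go to p1
p1 | BB0B[1]101   read 1 → write 0, move right, go to p2
p2 | BB0B0[1]01
At halt the head is at cell 4.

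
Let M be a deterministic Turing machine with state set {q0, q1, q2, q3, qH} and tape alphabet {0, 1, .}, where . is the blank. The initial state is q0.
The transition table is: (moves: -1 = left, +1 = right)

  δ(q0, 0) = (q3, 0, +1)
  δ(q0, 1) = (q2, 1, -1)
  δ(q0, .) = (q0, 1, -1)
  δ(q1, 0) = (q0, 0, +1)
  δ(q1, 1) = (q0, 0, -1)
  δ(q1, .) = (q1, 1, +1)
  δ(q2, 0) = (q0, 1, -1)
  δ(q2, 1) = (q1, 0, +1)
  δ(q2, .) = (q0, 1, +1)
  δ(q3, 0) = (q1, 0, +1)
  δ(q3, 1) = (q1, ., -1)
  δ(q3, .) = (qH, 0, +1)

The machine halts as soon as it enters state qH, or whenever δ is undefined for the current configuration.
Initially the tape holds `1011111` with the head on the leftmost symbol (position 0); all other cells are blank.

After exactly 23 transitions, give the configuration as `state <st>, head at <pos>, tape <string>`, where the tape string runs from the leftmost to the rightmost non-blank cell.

state q3, head at 1, tape 00111111

q0 | .[1]011111   read 1 → write 1, move -1, go to q2
q2 | [.]1011111   read . → write 1, move +1, go to q0
q0 | 1[1]011111   read 1 → write 1, move -1, go to q2
q2 | [1]1011111   read 1 → write 0, move +1, go to q1
q1 | 0[1]011111   read 1 → write 0, move -1, go to q0
q0 | [0]0011111   read 0 → write 0, move +1, go to q3
q3 | 0[0]011111   read 0 → write 0, move +1, go to q1
q1 | 00[0]11111   read 0 → write 0, move +1, go to q0
q0 | 000[1]1111   read 1 → write 1, move -1, go to q2
q2 | 00[0]11111   read 0 → write 1, move -1, go to q0
q0 | 0[0]111111   read 0 → write 0, move +1, go to q3
q3 | 00[1]11111   read 1 → write ., move -1, go to q1
q1 | 0[0].11111   read 0 → write 0, move +1, go to q0
q0 | 00[.]11111   read . → write 1, move -1, go to q0
q0 | 0[0]111111   read 0 → write 0, move +1, go to q3
q3 | 00[1]11111   read 1 → write ., move -1, go to q1
q1 | 0[0].11111   read 0 → write 0, move +1, go to q0
q0 | 00[.]11111   read . → write 1, move -1, go to q0
q0 | 0[0]111111   read 0 → write 0, move +1, go to q3
q3 | 00[1]11111   read 1 → write ., move -1, go to q1
q1 | 0[0].11111   read 0 → write 0, move +1, go to q0
q0 | 00[.]11111   read . → write 1, move -1, go to q0
q0 | 0[0]111111   read 0 → write 0, move +1, go to q3
q3 | 00[1]11111
After 23 steps: state q3, head at 1, tape 00111111.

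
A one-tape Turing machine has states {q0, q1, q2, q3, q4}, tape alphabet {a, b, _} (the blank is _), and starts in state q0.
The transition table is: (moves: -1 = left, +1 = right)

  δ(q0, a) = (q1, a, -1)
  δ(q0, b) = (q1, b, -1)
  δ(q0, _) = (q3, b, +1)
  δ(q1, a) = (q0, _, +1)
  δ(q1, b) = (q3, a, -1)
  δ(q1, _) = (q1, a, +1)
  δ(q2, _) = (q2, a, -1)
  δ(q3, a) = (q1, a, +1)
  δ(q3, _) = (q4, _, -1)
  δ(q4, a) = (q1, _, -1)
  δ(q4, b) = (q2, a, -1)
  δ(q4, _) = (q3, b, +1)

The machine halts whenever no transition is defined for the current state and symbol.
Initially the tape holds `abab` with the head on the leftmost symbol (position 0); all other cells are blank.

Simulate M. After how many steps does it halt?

state=q0 head=0 tape=_[a]bab__   (q0,a)→(q1,a,-1)
state=q1 head=-1 tape=[_]abab__   (q1,_)→(q1,a,+1)
state=q1 head=0 tape=a[a]bab__   (q1,a)→(q0,_,+1)
state=q0 head=1 tape=a_[b]ab__   (q0,b)→(q1,b,-1)
state=q1 head=0 tape=a[_]bab__   (q1,_)→(q1,a,+1)
state=q1 head=1 tape=aa[b]ab__   (q1,b)→(q3,a,-1)
state=q3 head=0 tape=a[a]aab__   (q3,a)→(q1,a,+1)
state=q1 head=1 tape=aa[a]ab__   (q1,a)→(q0,_,+1)
state=q0 head=2 tape=aa_[a]b__   (q0,a)→(q1,a,-1)
state=q1 head=1 tape=aa[_]ab__   (q1,_)→(q1,a,+1)
state=q1 head=2 tape=aaa[a]b__   (q1,a)→(q0,_,+1)
state=q0 head=3 tape=aaa_[b]__   (q0,b)→(q1,b,-1)
state=q1 head=2 tape=aaa[_]b__   (q1,_)→(q1,a,+1)
state=q1 head=3 tape=aaaa[b]__   (q1,b)→(q3,a,-1)
state=q3 head=2 tape=aaa[a]a__   (q3,a)→(q1,a,+1)
state=q1 head=3 tape=aaaa[a]__   (q1,a)→(q0,_,+1)
state=q0 head=4 tape=aaaa_[_]_   (q0,_)→(q3,b,+1)
state=q3 head=5 tape=aaaa_b[_]   (q3,_)→(q4,_,-1)
state=q4 head=4 tape=aaaa_[b]_   (q4,b)→(q2,a,-1)
state=q2 head=3 tape=aaaa[_]a_   (q2,_)→(q2,a,-1)
state=q2 head=2 tape=aaa[a]aa_
M halts after 20 transitions.

20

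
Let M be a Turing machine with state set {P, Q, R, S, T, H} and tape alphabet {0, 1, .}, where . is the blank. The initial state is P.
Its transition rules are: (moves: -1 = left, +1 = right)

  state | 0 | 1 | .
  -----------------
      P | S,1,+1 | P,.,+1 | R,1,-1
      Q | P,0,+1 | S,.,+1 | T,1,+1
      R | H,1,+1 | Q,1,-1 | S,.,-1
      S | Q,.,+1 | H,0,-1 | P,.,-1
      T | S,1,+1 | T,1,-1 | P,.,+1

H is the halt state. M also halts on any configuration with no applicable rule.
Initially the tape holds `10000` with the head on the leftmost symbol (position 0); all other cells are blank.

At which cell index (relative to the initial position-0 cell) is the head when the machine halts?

state=P head=0 tape=[1]0000..   (P,1)→(P,.,+1)
state=P head=1 tape=.[0]000..   (P,0)→(S,1,+1)
state=S head=2 tape=.1[0]00..   (S,0)→(Q,.,+1)
state=Q head=3 tape=.1.[0]0..   (Q,0)→(P,0,+1)
state=P head=4 tape=.1.0[0]..   (P,0)→(S,1,+1)
state=S head=5 tape=.1.01[.].   (S,.)→(P,.,-1)
state=P head=4 tape=.1.0[1]..   (P,1)→(P,.,+1)
state=P head=5 tape=.1.0.[.].   (P,.)→(R,1,-1)
state=R head=4 tape=.1.0[.]1.   (R,.)→(S,.,-1)
state=S head=3 tape=.1.[0].1.   (S,0)→(Q,.,+1)
state=Q head=4 tape=.1..[.]1.   (Q,.)→(T,1,+1)
state=T head=5 tape=.1..1[1].   (T,1)→(T,1,-1)
state=T head=4 tape=.1..[1]1.   (T,1)→(T,1,-1)
state=T head=3 tape=.1.[.]11.   (T,.)→(P,.,+1)
state=P head=4 tape=.1..[1]1.   (P,1)→(P,.,+1)
state=P head=5 tape=.1...[1].   (P,1)→(P,.,+1)
state=P head=6 tape=.1....[.]   (P,.)→(R,1,-1)
state=R head=5 tape=.1...[.]1   (R,.)→(S,.,-1)
state=S head=4 tape=.1..[.].1   (S,.)→(P,.,-1)
state=P head=3 tape=.1.[.]..1   (P,.)→(R,1,-1)
state=R head=2 tape=.1[.]1..1   (R,.)→(S,.,-1)
state=S head=1 tape=.[1].1..1   (S,1)→(H,0,-1)
state=H head=0 tape=[.]0.1..1
At halt the head is at cell 0.

0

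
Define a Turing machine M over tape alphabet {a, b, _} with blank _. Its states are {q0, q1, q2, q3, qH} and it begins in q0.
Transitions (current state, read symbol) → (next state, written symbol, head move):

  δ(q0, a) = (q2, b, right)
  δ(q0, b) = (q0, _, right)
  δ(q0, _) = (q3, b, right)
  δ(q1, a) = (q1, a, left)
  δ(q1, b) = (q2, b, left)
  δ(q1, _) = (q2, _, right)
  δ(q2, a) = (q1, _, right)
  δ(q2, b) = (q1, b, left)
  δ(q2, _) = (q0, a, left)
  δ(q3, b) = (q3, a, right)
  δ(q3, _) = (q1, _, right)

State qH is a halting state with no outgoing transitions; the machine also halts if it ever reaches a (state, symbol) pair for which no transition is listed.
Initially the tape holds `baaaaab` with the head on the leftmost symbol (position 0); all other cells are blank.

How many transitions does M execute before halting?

15

state=q0 head=0 tape=[b]aaaaab   (q0,b)→(q0,_,right)
state=q0 head=1 tape=_[a]aaaab   (q0,a)→(q2,b,right)
state=q2 head=2 tape=_b[a]aaab   (q2,a)→(q1,_,right)
state=q1 head=3 tape=_b_[a]aab   (q1,a)→(q1,a,left)
state=q1 head=2 tape=_b[_]aaab   (q1,_)→(q2,_,right)
state=q2 head=3 tape=_b_[a]aab   (q2,a)→(q1,_,right)
state=q1 head=4 tape=_b__[a]ab   (q1,a)→(q1,a,left)
state=q1 head=3 tape=_b_[_]aab   (q1,_)→(q2,_,right)
state=q2 head=4 tape=_b__[a]ab   (q2,a)→(q1,_,right)
state=q1 head=5 tape=_b___[a]b   (q1,a)→(q1,a,left)
state=q1 head=4 tape=_b__[_]ab   (q1,_)→(q2,_,right)
state=q2 head=5 tape=_b___[a]b   (q2,a)→(q1,_,right)
state=q1 head=6 tape=_b____[b]   (q1,b)→(q2,b,left)
state=q2 head=5 tape=_b___[_]b   (q2,_)→(q0,a,left)
state=q0 head=4 tape=_b__[_]ab   (q0,_)→(q3,b,right)
state=q3 head=5 tape=_b__b[a]b
M halts after 15 transitions.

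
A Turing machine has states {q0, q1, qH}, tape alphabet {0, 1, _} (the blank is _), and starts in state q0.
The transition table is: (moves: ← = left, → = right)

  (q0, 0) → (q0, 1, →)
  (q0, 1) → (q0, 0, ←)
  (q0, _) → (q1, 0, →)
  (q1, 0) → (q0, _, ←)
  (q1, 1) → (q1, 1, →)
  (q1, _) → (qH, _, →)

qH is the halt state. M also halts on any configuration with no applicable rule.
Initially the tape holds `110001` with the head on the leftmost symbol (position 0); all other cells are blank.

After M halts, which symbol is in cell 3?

q0 | _[1]10001__   read 1 → write 0, move ←, go to q0
q0 | [_]010001__   read _ → write 0, move →, go to q1
q1 | 0[0]10001__   read 0 → write _, move ←, go to q0
q0 | [0]_10001__   read 0 → write 1, move →, go to q0
q0 | 1[_]10001__   read _ → write 0, move →, go to q1
q1 | 10[1]0001__   read 1 → write 1, move →, go to q1
q1 | 101[0]001__   read 0 → write _, move ←, go to q0
q0 | 10[1]_001__   read 1 → write 0, move ←, go to q0
q0 | 1[0]0_001__   read 0 → write 1, move →, go to q0
q0 | 11[0]_001__   read 0 → write 1, move →, go to q0
q0 | 111[_]001__   read _ → write 0, move →, go to q1
q1 | 1110[0]01__   read 0 → write _, move ←, go to q0
q0 | 111[0]_01__   read 0 → write 1, move →, go to q0
q0 | 1111[_]01__   read _ → write 0, move →, go to q1
q1 | 11110[0]1__   read 0 → write _, move ←, go to q0
q0 | 1111[0]_1__   read 0 → write 1, move →, go to q0
q0 | 11111[_]1__   read _ → write 0, move →, go to q1
q1 | 111110[1]__   read 1 → write 1, move →, go to q1
q1 | 1111101[_]_   read _ → write _, move →, go to qH
qH | 1111101_[_]
Cell 3 holds 1 when M halts.

1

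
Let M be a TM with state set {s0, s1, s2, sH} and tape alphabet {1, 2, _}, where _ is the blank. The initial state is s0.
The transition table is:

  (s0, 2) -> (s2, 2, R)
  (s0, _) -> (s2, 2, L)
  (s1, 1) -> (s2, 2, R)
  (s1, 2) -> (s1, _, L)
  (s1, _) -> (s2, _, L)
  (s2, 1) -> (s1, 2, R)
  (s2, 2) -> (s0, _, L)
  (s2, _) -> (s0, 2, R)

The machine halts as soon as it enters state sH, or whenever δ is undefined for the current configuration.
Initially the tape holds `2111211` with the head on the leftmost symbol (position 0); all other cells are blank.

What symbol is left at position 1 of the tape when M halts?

2

s0 | ____[2]111211   read 2 → write 2, move R, go to s2
s2 | ____2[1]11211   read 1 → write 2, move R, go to s1
s1 | ____22[1]1211   read 1 → write 2, move R, go to s2
s2 | ____222[1]211   read 1 → write 2, move R, go to s1
s1 | ____2222[2]11   read 2 → write _, move L, go to s1
s1 | ____222[2]_11   read 2 → write _, move L, go to s1
s1 | ____22[2]__11   read 2 → write _, move L, go to s1
s1 | ____2[2]___11   read 2 → write _, move L, go to s1
s1 | ____[2]____11   read 2 → write _, move L, go to s1
s1 | ___[_]_____11   read _ → write _, move L, go to s2
s2 | __[_]______11   read _ → write 2, move R, go to s0
s0 | __2[_]_____11   read _ → write 2, move L, go to s2
s2 | __[2]2_____11   read 2 → write _, move L, go to s0
s0 | _[_]_2_____11   read _ → write 2, move L, go to s2
s2 | [_]2_2_____11   read _ → write 2, move R, go to s0
s0 | 2[2]_2_____11   read 2 → write 2, move R, go to s2
s2 | 22[_]2_____11   read _ → write 2, move R, go to s0
s0 | 222[2]_____11   read 2 → write 2, move R, go to s2
s2 | 2222[_]____11   read _ → write 2, move R, go to s0
s0 | 22222[_]___11   read _ → write 2, move L, go to s2
s2 | 2222[2]2___11   read 2 → write _, move L, go to s0
s0 | 222[2]_2___11   read 2 → write 2, move R, go to s2
s2 | 2222[_]2___11   read _ → write 2, move R, go to s0
s0 | 22222[2]___11   read 2 → write 2, move R, go to s2
s2 | 222222[_]__11   read _ → write 2, move R, go to s0
s0 | 2222222[_]_11   read _ → write 2, move L, go to s2
s2 | 222222[2]2_11   read 2 → write _, move L, go to s0
s0 | 22222[2]_2_11   read 2 → write 2, move R, go to s2
s2 | 222222[_]2_11   read _ → write 2, move R, go to s0
s0 | 2222222[2]_11   read 2 → write 2, move R, go to s2
s2 | 22222222[_]11   read _ → write 2, move R, go to s0
s0 | 222222222[1]1
Cell 1 holds 2 when M halts.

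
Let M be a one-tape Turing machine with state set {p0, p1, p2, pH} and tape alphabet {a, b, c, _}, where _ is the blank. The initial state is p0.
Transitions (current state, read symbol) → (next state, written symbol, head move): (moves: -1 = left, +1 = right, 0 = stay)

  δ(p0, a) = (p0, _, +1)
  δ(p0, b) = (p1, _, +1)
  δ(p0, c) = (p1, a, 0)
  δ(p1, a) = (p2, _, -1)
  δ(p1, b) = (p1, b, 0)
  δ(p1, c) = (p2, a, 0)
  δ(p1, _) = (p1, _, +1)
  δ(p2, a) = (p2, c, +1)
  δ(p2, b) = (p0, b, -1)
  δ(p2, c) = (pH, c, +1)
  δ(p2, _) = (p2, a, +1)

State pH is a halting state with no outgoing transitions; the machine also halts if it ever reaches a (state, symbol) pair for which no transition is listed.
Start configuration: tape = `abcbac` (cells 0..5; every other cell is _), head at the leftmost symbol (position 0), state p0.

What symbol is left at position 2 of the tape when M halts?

_

p0 | [a]bcbac_   read a → write _, move +1, go to p0
p0 | _[b]cbac_   read b → write _, move +1, go to p1
p1 | __[c]bac_   read c → write a, move 0, go to p2
p2 | __[a]bac_   read a → write c, move +1, go to p2
p2 | __c[b]ac_   read b → write b, move -1, go to p0
p0 | __[c]bac_   read c → write a, move 0, go to p1
p1 | __[a]bac_   read a → write _, move -1, go to p2
p2 | _[_]_bac_   read _ → write a, move +1, go to p2
p2 | _a[_]bac_   read _ → write a, move +1, go to p2
p2 | _aa[b]ac_   read b → write b, move -1, go to p0
p0 | _a[a]bac_   read a → write _, move +1, go to p0
p0 | _a_[b]ac_   read b → write _, move +1, go to p1
p1 | _a__[a]c_   read a → write _, move -1, go to p2
p2 | _a_[_]_c_   read _ → write a, move +1, go to p2
p2 | _a_a[_]c_   read _ → write a, move +1, go to p2
p2 | _a_aa[c]_   read c → write c, move +1, go to pH
pH | _a_aac[_]
Cell 2 holds _ when M halts.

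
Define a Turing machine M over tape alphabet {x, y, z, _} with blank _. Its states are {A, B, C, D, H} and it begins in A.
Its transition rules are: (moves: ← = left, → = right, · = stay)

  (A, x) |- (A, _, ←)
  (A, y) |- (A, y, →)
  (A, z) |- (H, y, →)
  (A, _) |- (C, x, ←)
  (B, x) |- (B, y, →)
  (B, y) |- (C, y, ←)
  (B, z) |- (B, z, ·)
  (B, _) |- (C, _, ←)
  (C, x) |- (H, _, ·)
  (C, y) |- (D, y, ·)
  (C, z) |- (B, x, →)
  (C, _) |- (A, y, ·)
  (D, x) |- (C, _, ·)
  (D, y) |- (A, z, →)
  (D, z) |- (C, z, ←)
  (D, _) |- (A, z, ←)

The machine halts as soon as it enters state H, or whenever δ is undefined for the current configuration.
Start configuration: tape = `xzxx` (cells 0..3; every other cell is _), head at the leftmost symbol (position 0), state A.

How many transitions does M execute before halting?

state=A head=0 tape=__[x]zxx   (A,x)→(A,_,←)
state=A head=-1 tape=_[_]_zxx   (A,_)→(C,x,←)
state=C head=-2 tape=[_]x_zxx   (C,_)→(A,y,·)
state=A head=-2 tape=[y]x_zxx   (A,y)→(A,y,→)
state=A head=-1 tape=y[x]_zxx   (A,x)→(A,_,←)
state=A head=-2 tape=[y]__zxx   (A,y)→(A,y,→)
state=A head=-1 tape=y[_]_zxx   (A,_)→(C,x,←)
state=C head=-2 tape=[y]x_zxx   (C,y)→(D,y,·)
state=D head=-2 tape=[y]x_zxx   (D,y)→(A,z,→)
state=A head=-1 tape=z[x]_zxx   (A,x)→(A,_,←)
state=A head=-2 tape=[z]__zxx   (A,z)→(H,y,→)
state=H head=-1 tape=y[_]_zxx
M halts after 11 transitions.

11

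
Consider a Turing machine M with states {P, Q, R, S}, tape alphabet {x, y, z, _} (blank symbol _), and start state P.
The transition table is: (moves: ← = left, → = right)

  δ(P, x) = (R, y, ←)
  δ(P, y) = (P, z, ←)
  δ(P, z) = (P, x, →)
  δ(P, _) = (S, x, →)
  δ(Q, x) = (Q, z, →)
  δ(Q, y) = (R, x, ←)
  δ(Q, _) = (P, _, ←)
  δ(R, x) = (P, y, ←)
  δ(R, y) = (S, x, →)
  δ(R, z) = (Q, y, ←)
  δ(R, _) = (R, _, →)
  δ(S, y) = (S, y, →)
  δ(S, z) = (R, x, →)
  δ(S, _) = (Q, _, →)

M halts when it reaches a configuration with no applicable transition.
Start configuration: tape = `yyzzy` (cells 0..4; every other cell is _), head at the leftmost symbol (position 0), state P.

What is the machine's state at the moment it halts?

S

P | ___[y]yzzy   read y → write z, move ←, go to P
P | __[_]zyzzy   read _ → write x, move →, go to S
S | __x[z]yzzy   read z → write x, move →, go to R
R | __xx[y]zzy   read y → write x, move →, go to S
S | __xxx[z]zy   read z → write x, move →, go to R
R | __xxxx[z]y   read z → write y, move ←, go to Q
Q | __xxx[x]yy   read x → write z, move →, go to Q
Q | __xxxz[y]y   read y → write x, move ←, go to R
R | __xxx[z]xy   read z → write y, move ←, go to Q
Q | __xx[x]yxy   read x → write z, move →, go to Q
Q | __xxz[y]xy   read y → write x, move ←, go to R
R | __xx[z]xxy   read z → write y, move ←, go to Q
Q | __x[x]yxxy   read x → write z, move →, go to Q
Q | __xz[y]xxy   read y → write x, move ←, go to R
R | __x[z]xxxy   read z → write y, move ←, go to Q
Q | __[x]yxxxy   read x → write z, move →, go to Q
Q | __z[y]xxxy   read y → write x, move ←, go to R
R | __[z]xxxxy   read z → write y, move ←, go to Q
Q | _[_]yxxxxy   read _ → write _, move ←, go to P
P | [_]_yxxxxy   read _ → write x, move →, go to S
S | x[_]yxxxxy   read _ → write _, move →, go to Q
Q | x_[y]xxxxy   read y → write x, move ←, go to R
R | x[_]xxxxxy   read _ → write _, move →, go to R
R | x_[x]xxxxy   read x → write y, move ←, go to P
P | x[_]yxxxxy   read _ → write x, move →, go to S
S | xx[y]xxxxy   read y → write y, move →, go to S
S | xxy[x]xxxy
No transition is defined for (S, x); M halts in state S.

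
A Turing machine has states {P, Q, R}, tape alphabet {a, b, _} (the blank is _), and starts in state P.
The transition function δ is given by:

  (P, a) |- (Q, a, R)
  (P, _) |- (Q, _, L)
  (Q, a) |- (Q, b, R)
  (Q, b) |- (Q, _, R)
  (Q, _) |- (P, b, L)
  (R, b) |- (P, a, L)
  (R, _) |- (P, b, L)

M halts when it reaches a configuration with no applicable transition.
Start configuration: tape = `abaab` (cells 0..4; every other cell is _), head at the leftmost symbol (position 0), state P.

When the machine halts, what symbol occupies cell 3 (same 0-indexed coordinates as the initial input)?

b

P | [a]baab_   read a → write a, move R, go to Q
Q | a[b]aab_   read b → write _, move R, go to Q
Q | a_[a]ab_   read a → write b, move R, go to Q
Q | a_b[a]b_   read a → write b, move R, go to Q
Q | a_bb[b]_   read b → write _, move R, go to Q
Q | a_bb_[_]   read _ → write b, move L, go to P
P | a_bb[_]b   read _ → write _, move L, go to Q
Q | a_b[b]_b   read b → write _, move R, go to Q
Q | a_b_[_]b   read _ → write b, move L, go to P
P | a_b[_]bb   read _ → write _, move L, go to Q
Q | a_[b]_bb   read b → write _, move R, go to Q
Q | a__[_]bb   read _ → write b, move L, go to P
P | a_[_]bbb   read _ → write _, move L, go to Q
Q | a[_]_bbb   read _ → write b, move L, go to P
P | [a]b_bbb   read a → write a, move R, go to Q
Q | a[b]_bbb   read b → write _, move R, go to Q
Q | a_[_]bbb   read _ → write b, move L, go to P
P | a[_]bbbb   read _ → write _, move L, go to Q
Q | [a]_bbbb   read a → write b, move R, go to Q
Q | b[_]bbbb   read _ → write b, move L, go to P
P | [b]bbbbb
Cell 3 holds b when M halts.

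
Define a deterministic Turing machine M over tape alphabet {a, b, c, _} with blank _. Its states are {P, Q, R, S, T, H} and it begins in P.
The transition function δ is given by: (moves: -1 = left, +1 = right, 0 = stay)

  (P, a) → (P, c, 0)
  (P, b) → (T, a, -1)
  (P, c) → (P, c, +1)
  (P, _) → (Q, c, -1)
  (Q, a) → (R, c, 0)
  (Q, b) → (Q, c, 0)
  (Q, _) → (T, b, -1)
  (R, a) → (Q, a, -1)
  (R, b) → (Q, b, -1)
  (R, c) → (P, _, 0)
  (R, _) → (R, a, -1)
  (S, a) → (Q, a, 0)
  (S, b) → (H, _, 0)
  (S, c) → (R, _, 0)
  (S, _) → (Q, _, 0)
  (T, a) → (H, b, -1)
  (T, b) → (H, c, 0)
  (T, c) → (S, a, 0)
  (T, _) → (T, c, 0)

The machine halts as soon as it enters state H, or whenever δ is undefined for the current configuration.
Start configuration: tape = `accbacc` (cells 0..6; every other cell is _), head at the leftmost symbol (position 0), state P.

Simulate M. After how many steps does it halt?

state=P head=0 tape=[a]ccbacc   (P,a)→(P,c,0)
state=P head=0 tape=[c]ccbacc   (P,c)→(P,c,+1)
state=P head=1 tape=c[c]cbacc   (P,c)→(P,c,+1)
state=P head=2 tape=cc[c]bacc   (P,c)→(P,c,+1)
state=P head=3 tape=ccc[b]acc   (P,b)→(T,a,-1)
state=T head=2 tape=cc[c]aacc   (T,c)→(S,a,0)
state=S head=2 tape=cc[a]aacc   (S,a)→(Q,a,0)
state=Q head=2 tape=cc[a]aacc   (Q,a)→(R,c,0)
state=R head=2 tape=cc[c]aacc   (R,c)→(P,_,0)
state=P head=2 tape=cc[_]aacc   (P,_)→(Q,c,-1)
state=Q head=1 tape=c[c]caacc
M halts after 10 transitions.

10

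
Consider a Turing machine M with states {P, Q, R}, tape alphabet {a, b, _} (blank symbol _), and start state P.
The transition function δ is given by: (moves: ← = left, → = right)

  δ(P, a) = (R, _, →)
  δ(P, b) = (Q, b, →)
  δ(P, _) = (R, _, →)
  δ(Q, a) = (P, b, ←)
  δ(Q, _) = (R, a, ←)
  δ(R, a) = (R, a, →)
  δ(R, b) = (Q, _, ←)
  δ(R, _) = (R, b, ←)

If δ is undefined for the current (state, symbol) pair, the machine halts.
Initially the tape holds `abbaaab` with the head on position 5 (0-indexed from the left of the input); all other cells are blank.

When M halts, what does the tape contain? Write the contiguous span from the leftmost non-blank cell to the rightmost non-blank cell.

P | abbaa[a]b   read a → write _, move →, go to R
R | abbaa_[b]   read b → write _, move ←, go to Q
Q | abbaa[_]_   read _ → write a, move ←, go to R
R | abba[a]a_   read a → write a, move →, go to R
R | abbaa[a]_   read a → write a, move →, go to R
R | abbaaa[_]   read _ → write b, move ←, go to R
R | abbaa[a]b   read a → write a, move →, go to R
R | abbaaa[b]   read b → write _, move ←, go to Q
Q | abbaa[a]_   read a → write b, move ←, go to P
P | abba[a]b_   read a → write _, move →, go to R
R | abba_[b]_   read b → write _, move ←, go to Q
Q | abba[_]__   read _ → write a, move ←, go to R
R | abb[a]a__   read a → write a, move →, go to R
R | abba[a]__   read a → write a, move →, go to R
R | abbaa[_]_   read _ → write b, move ←, go to R
R | abba[a]b_   read a → write a, move →, go to R
R | abbaa[b]_   read b → write _, move ←, go to Q
Q | abba[a]__   read a → write b, move ←, go to P
P | abb[a]b__   read a → write _, move →, go to R
R | abb_[b]__   read b → write _, move ←, go to Q
Q | abb[_]___   read _ → write a, move ←, go to R
R | ab[b]a___   read b → write _, move ←, go to Q
Q | a[b]_a___
The non-blank tape span at halt is ab_a.

ab_a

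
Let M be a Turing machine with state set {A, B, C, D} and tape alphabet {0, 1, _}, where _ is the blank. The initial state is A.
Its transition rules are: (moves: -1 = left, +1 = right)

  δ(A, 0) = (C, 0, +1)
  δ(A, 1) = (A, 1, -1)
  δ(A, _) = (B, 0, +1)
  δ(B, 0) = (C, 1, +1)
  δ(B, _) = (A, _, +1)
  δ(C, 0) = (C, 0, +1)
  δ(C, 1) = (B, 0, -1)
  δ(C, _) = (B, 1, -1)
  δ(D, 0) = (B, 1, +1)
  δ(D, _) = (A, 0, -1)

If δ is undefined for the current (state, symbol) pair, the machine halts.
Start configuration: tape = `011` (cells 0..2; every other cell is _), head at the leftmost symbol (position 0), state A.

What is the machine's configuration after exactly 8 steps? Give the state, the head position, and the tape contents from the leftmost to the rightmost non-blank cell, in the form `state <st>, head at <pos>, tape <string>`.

state B, head at 2, tape 1101

A | [0]11_   read 0 → write 0, move +1, go to C
C | 0[1]1_   read 1 → write 0, move -1, go to B
B | [0]01_   read 0 → write 1, move +1, go to C
C | 1[0]1_   read 0 → write 0, move +1, go to C
C | 10[1]_   read 1 → write 0, move -1, go to B
B | 1[0]0_   read 0 → write 1, move +1, go to C
C | 11[0]_   read 0 → write 0, move +1, go to C
C | 110[_]   read _ → write 1, move -1, go to B
B | 11[0]1
After 8 steps: state B, head at 2, tape 1101.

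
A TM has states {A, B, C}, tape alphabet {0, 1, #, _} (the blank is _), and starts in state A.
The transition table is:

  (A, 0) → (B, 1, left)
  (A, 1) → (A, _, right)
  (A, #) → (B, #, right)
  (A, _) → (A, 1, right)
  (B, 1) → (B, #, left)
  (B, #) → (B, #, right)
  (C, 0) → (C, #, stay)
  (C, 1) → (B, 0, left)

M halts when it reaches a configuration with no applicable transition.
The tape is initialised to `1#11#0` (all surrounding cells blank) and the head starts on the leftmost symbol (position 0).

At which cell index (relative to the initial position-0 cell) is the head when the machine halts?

5

A | [1]#11#0   read 1 → write _, move right, go to A
A | _[#]11#0   read # → write #, move right, go to B
B | _#[1]1#0   read 1 → write #, move left, go to B
B | _[#]#1#0   read # → write #, move right, go to B
B | _#[#]1#0   read # → write #, move right, go to B
B | _##[1]#0   read 1 → write #, move left, go to B
B | _#[#]##0   read # → write #, move right, go to B
B | _##[#]#0   read # → write #, move right, go to B
B | _###[#]0   read # → write #, move right, go to B
B | _####[0]
At halt the head is at cell 5.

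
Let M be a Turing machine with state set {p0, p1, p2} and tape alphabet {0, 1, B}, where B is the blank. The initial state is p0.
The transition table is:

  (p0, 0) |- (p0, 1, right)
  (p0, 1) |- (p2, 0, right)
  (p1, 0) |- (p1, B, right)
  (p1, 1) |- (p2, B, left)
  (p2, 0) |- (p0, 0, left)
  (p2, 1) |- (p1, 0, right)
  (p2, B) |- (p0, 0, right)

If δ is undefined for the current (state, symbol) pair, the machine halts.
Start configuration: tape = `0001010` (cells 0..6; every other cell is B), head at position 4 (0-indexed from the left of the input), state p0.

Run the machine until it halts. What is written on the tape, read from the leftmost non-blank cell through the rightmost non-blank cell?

p0 | 0001[0]10B   read 0 → write 1, move right, go to p0
p0 | 00011[1]0B   read 1 → write 0, move right, go to p2
p2 | 000110[0]B   read 0 → write 0, move left, go to p0
p0 | 00011[0]0B   read 0 → write 1, move right, go to p0
p0 | 000111[0]B   read 0 → write 1, move right, go to p0
p0 | 0001111[B]
The non-blank tape span at halt is 0001111.

0001111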